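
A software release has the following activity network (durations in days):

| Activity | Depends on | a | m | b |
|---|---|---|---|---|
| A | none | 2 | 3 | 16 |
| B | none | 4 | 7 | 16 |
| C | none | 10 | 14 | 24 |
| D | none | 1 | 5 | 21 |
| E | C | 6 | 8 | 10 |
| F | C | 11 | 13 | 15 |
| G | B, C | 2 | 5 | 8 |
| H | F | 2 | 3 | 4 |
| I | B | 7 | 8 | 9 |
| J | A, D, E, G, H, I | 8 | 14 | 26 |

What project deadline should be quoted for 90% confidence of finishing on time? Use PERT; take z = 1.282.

te_A = (2 + 4·3 + 16)/6 = 30/6 = 5; σ²_A = ((16−2)/6)² = 5.444
te_B = (4 + 4·7 + 16)/6 = 48/6 = 8; σ²_B = ((16−4)/6)² = 4.000
te_C = (10 + 4·14 + 24)/6 = 90/6 = 15; σ²_C = ((24−10)/6)² = 5.444
te_D = (1 + 4·5 + 21)/6 = 42/6 = 7; σ²_D = ((21−1)/6)² = 11.111
te_E = (6 + 4·8 + 10)/6 = 48/6 = 8; σ²_E = ((10−6)/6)² = 0.444
te_F = (11 + 4·13 + 15)/6 = 78/6 = 13; σ²_F = ((15−11)/6)² = 0.444
te_G = (2 + 4·5 + 8)/6 = 30/6 = 5; σ²_G = ((8−2)/6)² = 1.000
te_H = (2 + 4·3 + 4)/6 = 18/6 = 3; σ²_H = ((4−2)/6)² = 0.111
te_I = (7 + 4·8 + 9)/6 = 48/6 = 8; σ²_I = ((9−7)/6)² = 0.111
te_J = (8 + 4·14 + 26)/6 = 90/6 = 15; σ²_J = ((26−8)/6)² = 9.000

Forward pass:
ES_A = 0; EF_A = 5
ES_B = 0; EF_B = 8
ES_C = 0; EF_C = 15
ES_D = 0; EF_D = 7
ES_E = 15; EF_E = 15+8 = 23
ES_F = 15; EF_F = 15+13 = 28
ES_G = max(EF_B=8, EF_C=15) = 15; EF_G = 15+5 = 20
ES_H = 28; EF_H = 28+3 = 31
ES_I = 8; EF_I = 8+8 = 16
ES_J = max(EF_A=5, EF_D=7, EF_E=23, EF_G=20, EF_H=31, EF_I=16) = 31; EF_J = 31+15 = 46
Expected project duration μ = 46 days. Critical path: C → F → H → J.

Variance along critical path = 5.444 + 0.444 + 0.111 + 9.000 = 15.000; σ = 3.873 days.
D = μ + z·σ = 46 + 1.282·3.873 = 51.0 days

51.0 days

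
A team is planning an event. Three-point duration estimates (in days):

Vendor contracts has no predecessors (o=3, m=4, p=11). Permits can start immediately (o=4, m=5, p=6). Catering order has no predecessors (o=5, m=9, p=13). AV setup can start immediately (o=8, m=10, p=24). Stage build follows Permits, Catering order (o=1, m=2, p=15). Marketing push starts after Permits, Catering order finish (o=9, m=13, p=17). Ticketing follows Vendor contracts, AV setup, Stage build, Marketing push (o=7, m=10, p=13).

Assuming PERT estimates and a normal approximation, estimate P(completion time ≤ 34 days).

te_Vendor contracts = (3 + 4·4 + 11)/6 = 30/6 = 5; σ²_Vendor contracts = ((11−3)/6)² = 1.778
te_Permits = (4 + 4·5 + 6)/6 = 30/6 = 5; σ²_Permits = ((6−4)/6)² = 0.111
te_Catering order = (5 + 4·9 + 13)/6 = 54/6 = 9; σ²_Catering order = ((13−5)/6)² = 1.778
te_AV setup = (8 + 4·10 + 24)/6 = 72/6 = 12; σ²_AV setup = ((24−8)/6)² = 7.111
te_Stage build = (1 + 4·2 + 15)/6 = 24/6 = 4; σ²_Stage build = ((15−1)/6)² = 5.444
te_Marketing push = (9 + 4·13 + 17)/6 = 78/6 = 13; σ²_Marketing push = ((17−9)/6)² = 1.778
te_Ticketing = (7 + 4·10 + 13)/6 = 60/6 = 10; σ²_Ticketing = ((13−7)/6)² = 1.000

Forward pass:
ES_Vendor contracts = 0; EF_Vendor contracts = 5
ES_Permits = 0; EF_Permits = 5
ES_Catering order = 0; EF_Catering order = 9
ES_AV setup = 0; EF_AV setup = 12
ES_Stage build = max(EF_Permits=5, EF_Catering order=9) = 9; EF_Stage build = 9+4 = 13
ES_Marketing push = max(EF_Permits=5, EF_Catering order=9) = 9; EF_Marketing push = 9+13 = 22
ES_Ticketing = max(EF_Vendor contracts=5, EF_AV setup=12, EF_Stage build=13, EF_Marketing push=22) = 22; EF_Ticketing = 22+10 = 32
Expected project duration μ = 32 days. Critical path: Catering order → Marketing push → Ticketing.

Variance along critical path = 1.778 + 1.778 + 1.000 = 4.556; σ = √4.556 = 2.134 days.
Z = (34 − 32) / 2.134 = 0.937
P(T ≤ 34) = Φ(0.937) ≈ 0.826

0.826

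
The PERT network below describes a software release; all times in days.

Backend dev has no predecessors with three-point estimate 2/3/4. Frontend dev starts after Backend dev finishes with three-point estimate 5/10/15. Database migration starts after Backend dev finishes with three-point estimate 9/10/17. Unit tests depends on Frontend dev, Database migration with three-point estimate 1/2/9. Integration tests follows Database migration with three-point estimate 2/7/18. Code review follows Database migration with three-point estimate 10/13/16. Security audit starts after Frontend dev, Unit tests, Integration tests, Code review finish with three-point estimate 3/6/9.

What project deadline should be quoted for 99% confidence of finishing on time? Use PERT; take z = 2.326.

te_Backend dev = (2 + 4·3 + 4)/6 = 18/6 = 3; σ²_Backend dev = ((4−2)/6)² = 0.111
te_Frontend dev = (5 + 4·10 + 15)/6 = 60/6 = 10; σ²_Frontend dev = ((15−5)/6)² = 2.778
te_Database migration = (9 + 4·10 + 17)/6 = 66/6 = 11; σ²_Database migration = ((17−9)/6)² = 1.778
te_Unit tests = (1 + 4·2 + 9)/6 = 18/6 = 3; σ²_Unit tests = ((9−1)/6)² = 1.778
te_Integration tests = (2 + 4·7 + 18)/6 = 48/6 = 8; σ²_Integration tests = ((18−2)/6)² = 7.111
te_Code review = (10 + 4·13 + 16)/6 = 78/6 = 13; σ²_Code review = ((16−10)/6)² = 1.000
te_Security audit = (3 + 4·6 + 9)/6 = 36/6 = 6; σ²_Security audit = ((9−3)/6)² = 1.000

Forward pass:
ES_Backend dev = 0; EF_Backend dev = 3
ES_Frontend dev = 3; EF_Frontend dev = 3+10 = 13
ES_Database migration = 3; EF_Database migration = 3+11 = 14
ES_Unit tests = max(EF_Frontend dev=13, EF_Database migration=14) = 14; EF_Unit tests = 14+3 = 17
ES_Integration tests = 14; EF_Integration tests = 14+8 = 22
ES_Code review = 14; EF_Code review = 14+13 = 27
ES_Security audit = max(EF_Frontend dev=13, EF_Unit tests=17, EF_Integration tests=22, EF_Code review=27) = 27; EF_Security audit = 27+6 = 33
Expected project duration μ = 33 days. Critical path: Backend dev → Database migration → Code review → Security audit.

Variance along critical path = 0.111 + 1.778 + 1.000 + 1.000 = 3.889; σ = 1.972 days.
D = μ + z·σ = 33 + 2.326·1.972 = 37.6 days

37.6 days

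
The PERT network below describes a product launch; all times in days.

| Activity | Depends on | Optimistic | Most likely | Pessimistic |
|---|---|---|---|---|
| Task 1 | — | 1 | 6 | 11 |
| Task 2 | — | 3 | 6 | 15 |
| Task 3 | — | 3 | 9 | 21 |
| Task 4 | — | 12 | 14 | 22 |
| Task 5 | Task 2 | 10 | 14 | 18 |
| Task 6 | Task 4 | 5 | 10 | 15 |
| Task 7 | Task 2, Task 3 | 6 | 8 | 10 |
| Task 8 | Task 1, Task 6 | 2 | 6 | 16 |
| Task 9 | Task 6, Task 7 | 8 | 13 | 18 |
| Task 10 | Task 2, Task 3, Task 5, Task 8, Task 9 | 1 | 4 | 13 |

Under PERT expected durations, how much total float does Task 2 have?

10 days

te_Task 1 = (1 + 4·6 + 11)/6 = 36/6 = 6
te_Task 2 = (3 + 4·6 + 15)/6 = 42/6 = 7
te_Task 3 = (3 + 4·9 + 21)/6 = 60/6 = 10
te_Task 4 = (12 + 4·14 + 22)/6 = 90/6 = 15
te_Task 5 = (10 + 4·14 + 18)/6 = 84/6 = 14
te_Task 6 = (5 + 4·10 + 15)/6 = 60/6 = 10
te_Task 7 = (6 + 4·8 + 10)/6 = 48/6 = 8
te_Task 8 = (2 + 4·6 + 16)/6 = 42/6 = 7
te_Task 9 = (8 + 4·13 + 18)/6 = 78/6 = 13
te_Task 10 = (1 + 4·4 + 13)/6 = 30/6 = 5

Forward pass:
ES_Task 1 = 0; EF_Task 1 = 6
ES_Task 2 = 0; EF_Task 2 = 7
ES_Task 3 = 0; EF_Task 3 = 10
ES_Task 4 = 0; EF_Task 4 = 15
ES_Task 5 = 7; EF_Task 5 = 7+14 = 21
ES_Task 6 = 15; EF_Task 6 = 15+10 = 25
ES_Task 7 = max(EF_Task 2=7, EF_Task 3=10) = 10; EF_Task 7 = 10+8 = 18
ES_Task 8 = max(EF_Task 1=6, EF_Task 6=25) = 25; EF_Task 8 = 25+7 = 32
ES_Task 9 = max(EF_Task 6=25, EF_Task 7=18) = 25; EF_Task 9 = 25+13 = 38
ES_Task 10 = max(EF_Task 2=7, EF_Task 3=10, EF_Task 5=21, EF_Task 8=32, EF_Task 9=38) = 38; EF_Task 10 = 38+5 = 43
Expected project duration μ = 43 days. Critical path: Task 4 → Task 6 → Task 9 → Task 10.

Backward pass:
LF_Task 10 = 43; LS_Task 10 = 43−5 = 38
LF_Task 9 = LS_Task 10 = 38; LS_Task 9 = 38−13 = 25
LF_Task 8 = LS_Task 10 = 38; LS_Task 8 = 38−7 = 31
LF_Task 7 = LS_Task 9 = 25; LS_Task 7 = 25−8 = 17
LF_Task 6 = min(LS_Task 8=31, LS_Task 9=25) = 25; LS_Task 6 = 25−10 = 15
LF_Task 5 = LS_Task 10 = 38; LS_Task 5 = 38−14 = 24
LF_Task 4 = LS_Task 6 = 15; LS_Task 4 = 15−15 = 0
LF_Task 3 = min(LS_Task 7=17, LS_Task 10=38) = 17; LS_Task 3 = 17−10 = 7
LF_Task 2 = min(LS_Task 5=24, LS_Task 7=17, LS_Task 10=38) = 17; LS_Task 2 = 17−7 = 10
LF_Task 1 = LS_Task 8 = 31; LS_Task 1 = 31−6 = 25
Slack_Task 2 = LS_Task 2 − ES_Task 2 = 10 − 0 = 10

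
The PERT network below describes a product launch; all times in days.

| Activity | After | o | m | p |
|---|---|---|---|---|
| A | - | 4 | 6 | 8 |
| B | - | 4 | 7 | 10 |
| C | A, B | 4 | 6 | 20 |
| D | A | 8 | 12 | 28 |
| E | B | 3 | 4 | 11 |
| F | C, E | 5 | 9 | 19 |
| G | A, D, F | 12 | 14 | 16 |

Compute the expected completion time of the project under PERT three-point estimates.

te_A = (4 + 4·6 + 8)/6 = 36/6 = 6
te_B = (4 + 4·7 + 10)/6 = 42/6 = 7
te_C = (4 + 4·6 + 20)/6 = 48/6 = 8
te_D = (8 + 4·12 + 28)/6 = 84/6 = 14
te_E = (3 + 4·4 + 11)/6 = 30/6 = 5
te_F = (5 + 4·9 + 19)/6 = 60/6 = 10
te_G = (12 + 4·14 + 16)/6 = 84/6 = 14

Forward pass:
ES_A = 0; EF_A = 6
ES_B = 0; EF_B = 7
ES_C = max(EF_A=6, EF_B=7) = 7; EF_C = 7+8 = 15
ES_D = 6; EF_D = 6+14 = 20
ES_E = 7; EF_E = 7+5 = 12
ES_F = max(EF_C=15, EF_E=12) = 15; EF_F = 15+10 = 25
ES_G = max(EF_A=6, EF_D=20, EF_F=25) = 25; EF_G = 25+14 = 39
Expected project duration μ = 39 days. Critical path: B → C → F → G.

39 days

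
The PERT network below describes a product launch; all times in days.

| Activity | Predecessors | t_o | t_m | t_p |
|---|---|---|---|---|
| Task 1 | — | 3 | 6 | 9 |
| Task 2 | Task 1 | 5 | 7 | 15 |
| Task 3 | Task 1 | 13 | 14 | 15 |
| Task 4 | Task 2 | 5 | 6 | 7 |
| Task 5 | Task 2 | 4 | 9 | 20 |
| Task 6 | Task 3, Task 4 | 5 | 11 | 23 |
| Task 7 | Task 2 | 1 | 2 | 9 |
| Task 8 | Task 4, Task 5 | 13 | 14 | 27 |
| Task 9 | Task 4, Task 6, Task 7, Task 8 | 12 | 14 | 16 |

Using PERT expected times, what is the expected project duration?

te_Task 1 = (3 + 4·6 + 9)/6 = 36/6 = 6
te_Task 2 = (5 + 4·7 + 15)/6 = 48/6 = 8
te_Task 3 = (13 + 4·14 + 15)/6 = 84/6 = 14
te_Task 4 = (5 + 4·6 + 7)/6 = 36/6 = 6
te_Task 5 = (4 + 4·9 + 20)/6 = 60/6 = 10
te_Task 6 = (5 + 4·11 + 23)/6 = 72/6 = 12
te_Task 7 = (1 + 4·2 + 9)/6 = 18/6 = 3
te_Task 8 = (13 + 4·14 + 27)/6 = 96/6 = 16
te_Task 9 = (12 + 4·14 + 16)/6 = 84/6 = 14

Forward pass:
ES_Task 1 = 0; EF_Task 1 = 6
ES_Task 2 = 6; EF_Task 2 = 6+8 = 14
ES_Task 3 = 6; EF_Task 3 = 6+14 = 20
ES_Task 4 = 14; EF_Task 4 = 14+6 = 20
ES_Task 5 = 14; EF_Task 5 = 14+10 = 24
ES_Task 6 = max(EF_Task 3=20, EF_Task 4=20) = 20; EF_Task 6 = 20+12 = 32
ES_Task 7 = 14; EF_Task 7 = 14+3 = 17
ES_Task 8 = max(EF_Task 4=20, EF_Task 5=24) = 24; EF_Task 8 = 24+16 = 40
ES_Task 9 = max(EF_Task 4=20, EF_Task 6=32, EF_Task 7=17, EF_Task 8=40) = 40; EF_Task 9 = 40+14 = 54
Expected project duration μ = 54 days. Critical path: Task 1 → Task 2 → Task 5 → Task 8 → Task 9.

54 days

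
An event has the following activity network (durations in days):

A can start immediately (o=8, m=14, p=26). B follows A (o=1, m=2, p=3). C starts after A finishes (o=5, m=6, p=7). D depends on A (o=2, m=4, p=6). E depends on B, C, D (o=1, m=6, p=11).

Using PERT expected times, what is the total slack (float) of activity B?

te_A = (8 + 4·14 + 26)/6 = 90/6 = 15
te_B = (1 + 4·2 + 3)/6 = 12/6 = 2
te_C = (5 + 4·6 + 7)/6 = 36/6 = 6
te_D = (2 + 4·4 + 6)/6 = 24/6 = 4
te_E = (1 + 4·6 + 11)/6 = 36/6 = 6

Forward pass:
ES_A = 0; EF_A = 15
ES_B = 15; EF_B = 15+2 = 17
ES_C = 15; EF_C = 15+6 = 21
ES_D = 15; EF_D = 15+4 = 19
ES_E = max(EF_B=17, EF_C=21, EF_D=19) = 21; EF_E = 21+6 = 27
Expected project duration μ = 27 days. Critical path: A → C → E.

Backward pass:
LF_E = 27; LS_E = 27−6 = 21
LF_D = LS_E = 21; LS_D = 21−4 = 17
LF_C = LS_E = 21; LS_C = 21−6 = 15
LF_B = LS_E = 21; LS_B = 21−2 = 19
LF_A = min(LS_B=19, LS_C=15, LS_D=17) = 15; LS_A = 15−15 = 0
Slack_B = LS_B − ES_B = 19 − 15 = 4

4 days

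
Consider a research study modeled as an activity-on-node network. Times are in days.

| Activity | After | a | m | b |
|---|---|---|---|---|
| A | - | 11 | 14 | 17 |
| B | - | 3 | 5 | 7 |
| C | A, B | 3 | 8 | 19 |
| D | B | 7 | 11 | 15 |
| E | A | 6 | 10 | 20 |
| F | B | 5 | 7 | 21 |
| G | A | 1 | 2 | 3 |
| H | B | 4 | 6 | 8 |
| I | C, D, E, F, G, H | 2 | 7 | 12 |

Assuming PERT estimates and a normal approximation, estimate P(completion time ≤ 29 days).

0.162

te_A = (11 + 4·14 + 17)/6 = 84/6 = 14; σ²_A = ((17−11)/6)² = 1.000
te_B = (3 + 4·5 + 7)/6 = 30/6 = 5; σ²_B = ((7−3)/6)² = 0.444
te_C = (3 + 4·8 + 19)/6 = 54/6 = 9; σ²_C = ((19−3)/6)² = 7.111
te_D = (7 + 4·11 + 15)/6 = 66/6 = 11; σ²_D = ((15−7)/6)² = 1.778
te_E = (6 + 4·10 + 20)/6 = 66/6 = 11; σ²_E = ((20−6)/6)² = 5.444
te_F = (5 + 4·7 + 21)/6 = 54/6 = 9; σ²_F = ((21−5)/6)² = 7.111
te_G = (1 + 4·2 + 3)/6 = 12/6 = 2; σ²_G = ((3−1)/6)² = 0.111
te_H = (4 + 4·6 + 8)/6 = 36/6 = 6; σ²_H = ((8−4)/6)² = 0.444
te_I = (2 + 4·7 + 12)/6 = 42/6 = 7; σ²_I = ((12−2)/6)² = 2.778

Forward pass:
ES_A = 0; EF_A = 14
ES_B = 0; EF_B = 5
ES_C = max(EF_A=14, EF_B=5) = 14; EF_C = 14+9 = 23
ES_D = 5; EF_D = 5+11 = 16
ES_E = 14; EF_E = 14+11 = 25
ES_F = 5; EF_F = 5+9 = 14
ES_G = 14; EF_G = 14+2 = 16
ES_H = 5; EF_H = 5+6 = 11
ES_I = max(EF_C=23, EF_D=16, EF_E=25, EF_F=14, EF_G=16, EF_H=11) = 25; EF_I = 25+7 = 32
Expected project duration μ = 32 days. Critical path: A → E → I.

Variance along critical path = 1.000 + 5.444 + 2.778 = 9.222; σ = √9.222 = 3.037 days.
Z = (29 − 32) / 3.037 = -0.988
P(T ≤ 29) = Φ(-0.988) ≈ 0.162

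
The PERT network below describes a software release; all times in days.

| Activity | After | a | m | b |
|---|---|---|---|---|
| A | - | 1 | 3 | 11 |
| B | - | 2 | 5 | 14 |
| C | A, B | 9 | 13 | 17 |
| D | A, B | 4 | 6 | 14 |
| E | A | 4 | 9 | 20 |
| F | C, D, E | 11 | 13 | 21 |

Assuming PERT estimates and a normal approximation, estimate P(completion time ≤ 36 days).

0.847

te_A = (1 + 4·3 + 11)/6 = 24/6 = 4; σ²_A = ((11−1)/6)² = 2.778
te_B = (2 + 4·5 + 14)/6 = 36/6 = 6; σ²_B = ((14−2)/6)² = 4.000
te_C = (9 + 4·13 + 17)/6 = 78/6 = 13; σ²_C = ((17−9)/6)² = 1.778
te_D = (4 + 4·6 + 14)/6 = 42/6 = 7; σ²_D = ((14−4)/6)² = 2.778
te_E = (4 + 4·9 + 20)/6 = 60/6 = 10; σ²_E = ((20−4)/6)² = 7.111
te_F = (11 + 4·13 + 21)/6 = 84/6 = 14; σ²_F = ((21−11)/6)² = 2.778

Forward pass:
ES_A = 0; EF_A = 4
ES_B = 0; EF_B = 6
ES_C = max(EF_A=4, EF_B=6) = 6; EF_C = 6+13 = 19
ES_D = max(EF_A=4, EF_B=6) = 6; EF_D = 6+7 = 13
ES_E = 4; EF_E = 4+10 = 14
ES_F = max(EF_C=19, EF_D=13, EF_E=14) = 19; EF_F = 19+14 = 33
Expected project duration μ = 33 days. Critical path: B → C → F.

Variance along critical path = 4.000 + 1.778 + 2.778 = 8.556; σ = √8.556 = 2.925 days.
Z = (36 − 33) / 2.925 = 1.026
P(T ≤ 36) = Φ(1.026) ≈ 0.847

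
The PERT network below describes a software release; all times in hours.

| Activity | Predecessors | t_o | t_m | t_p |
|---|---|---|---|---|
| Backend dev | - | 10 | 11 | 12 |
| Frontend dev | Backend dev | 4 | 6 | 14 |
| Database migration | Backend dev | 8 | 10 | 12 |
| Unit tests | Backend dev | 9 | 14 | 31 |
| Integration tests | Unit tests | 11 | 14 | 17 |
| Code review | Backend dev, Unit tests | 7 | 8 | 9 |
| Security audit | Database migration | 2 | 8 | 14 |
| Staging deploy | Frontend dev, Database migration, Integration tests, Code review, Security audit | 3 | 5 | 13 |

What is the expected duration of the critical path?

te_Backend dev = (10 + 4·11 + 12)/6 = 66/6 = 11
te_Frontend dev = (4 + 4·6 + 14)/6 = 42/6 = 7
te_Database migration = (8 + 4·10 + 12)/6 = 60/6 = 10
te_Unit tests = (9 + 4·14 + 31)/6 = 96/6 = 16
te_Integration tests = (11 + 4·14 + 17)/6 = 84/6 = 14
te_Code review = (7 + 4·8 + 9)/6 = 48/6 = 8
te_Security audit = (2 + 4·8 + 14)/6 = 48/6 = 8
te_Staging deploy = (3 + 4·5 + 13)/6 = 36/6 = 6

Forward pass:
ES_Backend dev = 0; EF_Backend dev = 11
ES_Frontend dev = 11; EF_Frontend dev = 11+7 = 18
ES_Database migration = 11; EF_Database migration = 11+10 = 21
ES_Unit tests = 11; EF_Unit tests = 11+16 = 27
ES_Integration tests = 27; EF_Integration tests = 27+14 = 41
ES_Code review = max(EF_Backend dev=11, EF_Unit tests=27) = 27; EF_Code review = 27+8 = 35
ES_Security audit = 21; EF_Security audit = 21+8 = 29
ES_Staging deploy = max(EF_Frontend dev=18, EF_Database migration=21, EF_Integration tests=41, EF_Code review=35, EF_Security audit=29) = 41; EF_Staging deploy = 41+6 = 47
Expected project duration μ = 47 hours. Critical path: Backend dev → Unit tests → Integration tests → Staging deploy.

47 hours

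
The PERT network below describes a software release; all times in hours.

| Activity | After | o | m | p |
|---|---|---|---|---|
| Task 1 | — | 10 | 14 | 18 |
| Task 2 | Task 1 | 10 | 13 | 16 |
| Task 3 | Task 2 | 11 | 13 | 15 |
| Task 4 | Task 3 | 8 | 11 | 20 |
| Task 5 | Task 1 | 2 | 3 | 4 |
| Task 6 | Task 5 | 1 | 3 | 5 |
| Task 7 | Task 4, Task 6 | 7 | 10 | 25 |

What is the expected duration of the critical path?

64 hours

te_Task 1 = (10 + 4·14 + 18)/6 = 84/6 = 14
te_Task 2 = (10 + 4·13 + 16)/6 = 78/6 = 13
te_Task 3 = (11 + 4·13 + 15)/6 = 78/6 = 13
te_Task 4 = (8 + 4·11 + 20)/6 = 72/6 = 12
te_Task 5 = (2 + 4·3 + 4)/6 = 18/6 = 3
te_Task 6 = (1 + 4·3 + 5)/6 = 18/6 = 3
te_Task 7 = (7 + 4·10 + 25)/6 = 72/6 = 12

Forward pass:
ES_Task 1 = 0; EF_Task 1 = 14
ES_Task 2 = 14; EF_Task 2 = 14+13 = 27
ES_Task 3 = 27; EF_Task 3 = 27+13 = 40
ES_Task 4 = 40; EF_Task 4 = 40+12 = 52
ES_Task 5 = 14; EF_Task 5 = 14+3 = 17
ES_Task 6 = 17; EF_Task 6 = 17+3 = 20
ES_Task 7 = max(EF_Task 4=52, EF_Task 6=20) = 52; EF_Task 7 = 52+12 = 64
Expected project duration μ = 64 hours. Critical path: Task 1 → Task 2 → Task 3 → Task 4 → Task 7.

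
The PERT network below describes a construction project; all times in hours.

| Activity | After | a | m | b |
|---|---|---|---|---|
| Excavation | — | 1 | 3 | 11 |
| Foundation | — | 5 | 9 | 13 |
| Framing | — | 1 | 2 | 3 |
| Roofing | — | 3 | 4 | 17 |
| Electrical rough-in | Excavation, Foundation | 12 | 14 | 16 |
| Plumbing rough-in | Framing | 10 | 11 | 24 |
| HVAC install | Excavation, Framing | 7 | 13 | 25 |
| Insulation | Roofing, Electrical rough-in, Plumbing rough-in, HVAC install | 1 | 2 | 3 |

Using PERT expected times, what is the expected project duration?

te_Excavation = (1 + 4·3 + 11)/6 = 24/6 = 4
te_Foundation = (5 + 4·9 + 13)/6 = 54/6 = 9
te_Framing = (1 + 4·2 + 3)/6 = 12/6 = 2
te_Roofing = (3 + 4·4 + 17)/6 = 36/6 = 6
te_Electrical rough-in = (12 + 4·14 + 16)/6 = 84/6 = 14
te_Plumbing rough-in = (10 + 4·11 + 24)/6 = 78/6 = 13
te_HVAC install = (7 + 4·13 + 25)/6 = 84/6 = 14
te_Insulation = (1 + 4·2 + 3)/6 = 12/6 = 2

Forward pass:
ES_Excavation = 0; EF_Excavation = 4
ES_Foundation = 0; EF_Foundation = 9
ES_Framing = 0; EF_Framing = 2
ES_Roofing = 0; EF_Roofing = 6
ES_Electrical rough-in = max(EF_Excavation=4, EF_Foundation=9) = 9; EF_Electrical rough-in = 9+14 = 23
ES_Plumbing rough-in = 2; EF_Plumbing rough-in = 2+13 = 15
ES_HVAC install = max(EF_Excavation=4, EF_Framing=2) = 4; EF_HVAC install = 4+14 = 18
ES_Insulation = max(EF_Roofing=6, EF_Electrical rough-in=23, EF_Plumbing rough-in=15, EF_HVAC install=18) = 23; EF_Insulation = 23+2 = 25
Expected project duration μ = 25 hours. Critical path: Foundation → Electrical rough-in → Insulation.

25 hours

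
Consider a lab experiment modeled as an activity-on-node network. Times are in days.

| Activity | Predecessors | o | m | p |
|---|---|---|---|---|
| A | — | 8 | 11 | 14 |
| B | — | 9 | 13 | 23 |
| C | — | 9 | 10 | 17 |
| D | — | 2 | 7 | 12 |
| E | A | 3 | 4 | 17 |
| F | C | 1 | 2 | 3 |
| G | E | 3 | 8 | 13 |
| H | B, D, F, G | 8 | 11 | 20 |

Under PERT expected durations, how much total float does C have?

te_A = (8 + 4·11 + 14)/6 = 66/6 = 11
te_B = (9 + 4·13 + 23)/6 = 84/6 = 14
te_C = (9 + 4·10 + 17)/6 = 66/6 = 11
te_D = (2 + 4·7 + 12)/6 = 42/6 = 7
te_E = (3 + 4·4 + 17)/6 = 36/6 = 6
te_F = (1 + 4·2 + 3)/6 = 12/6 = 2
te_G = (3 + 4·8 + 13)/6 = 48/6 = 8
te_H = (8 + 4·11 + 20)/6 = 72/6 = 12

Forward pass:
ES_A = 0; EF_A = 11
ES_B = 0; EF_B = 14
ES_C = 0; EF_C = 11
ES_D = 0; EF_D = 7
ES_E = 11; EF_E = 11+6 = 17
ES_F = 11; EF_F = 11+2 = 13
ES_G = 17; EF_G = 17+8 = 25
ES_H = max(EF_B=14, EF_D=7, EF_F=13, EF_G=25) = 25; EF_H = 25+12 = 37
Expected project duration μ = 37 days. Critical path: A → E → G → H.

Backward pass:
LF_H = 37; LS_H = 37−12 = 25
LF_G = LS_H = 25; LS_G = 25−8 = 17
LF_F = LS_H = 25; LS_F = 25−2 = 23
LF_E = LS_G = 17; LS_E = 17−6 = 11
LF_D = LS_H = 25; LS_D = 25−7 = 18
LF_C = LS_F = 23; LS_C = 23−11 = 12
LF_B = LS_H = 25; LS_B = 25−14 = 11
LF_A = LS_E = 11; LS_A = 11−11 = 0
Slack_C = LS_C − ES_C = 12 − 0 = 12

12 days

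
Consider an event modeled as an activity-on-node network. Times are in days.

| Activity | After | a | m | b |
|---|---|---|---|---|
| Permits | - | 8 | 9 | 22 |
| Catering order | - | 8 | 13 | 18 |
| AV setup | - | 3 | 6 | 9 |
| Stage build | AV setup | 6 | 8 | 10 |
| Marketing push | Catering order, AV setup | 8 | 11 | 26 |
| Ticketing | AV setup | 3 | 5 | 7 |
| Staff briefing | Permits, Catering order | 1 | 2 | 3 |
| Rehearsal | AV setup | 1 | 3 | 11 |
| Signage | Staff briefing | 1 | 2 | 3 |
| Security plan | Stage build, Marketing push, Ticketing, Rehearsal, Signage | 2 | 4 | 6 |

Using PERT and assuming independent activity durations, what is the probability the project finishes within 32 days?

te_Permits = (8 + 4·9 + 22)/6 = 66/6 = 11; σ²_Permits = ((22−8)/6)² = 5.444
te_Catering order = (8 + 4·13 + 18)/6 = 78/6 = 13; σ²_Catering order = ((18−8)/6)² = 2.778
te_AV setup = (3 + 4·6 + 9)/6 = 36/6 = 6; σ²_AV setup = ((9−3)/6)² = 1.000
te_Stage build = (6 + 4·8 + 10)/6 = 48/6 = 8; σ²_Stage build = ((10−6)/6)² = 0.444
te_Marketing push = (8 + 4·11 + 26)/6 = 78/6 = 13; σ²_Marketing push = ((26−8)/6)² = 9.000
te_Ticketing = (3 + 4·5 + 7)/6 = 30/6 = 5; σ²_Ticketing = ((7−3)/6)² = 0.444
te_Staff briefing = (1 + 4·2 + 3)/6 = 12/6 = 2; σ²_Staff briefing = ((3−1)/6)² = 0.111
te_Rehearsal = (1 + 4·3 + 11)/6 = 24/6 = 4; σ²_Rehearsal = ((11−1)/6)² = 2.778
te_Signage = (1 + 4·2 + 3)/6 = 12/6 = 2; σ²_Signage = ((3−1)/6)² = 0.111
te_Security plan = (2 + 4·4 + 6)/6 = 24/6 = 4; σ²_Security plan = ((6−2)/6)² = 0.444

Forward pass:
ES_Permits = 0; EF_Permits = 11
ES_Catering order = 0; EF_Catering order = 13
ES_AV setup = 0; EF_AV setup = 6
ES_Stage build = 6; EF_Stage build = 6+8 = 14
ES_Marketing push = max(EF_Catering order=13, EF_AV setup=6) = 13; EF_Marketing push = 13+13 = 26
ES_Ticketing = 6; EF_Ticketing = 6+5 = 11
ES_Staff briefing = max(EF_Permits=11, EF_Catering order=13) = 13; EF_Staff briefing = 13+2 = 15
ES_Rehearsal = 6; EF_Rehearsal = 6+4 = 10
ES_Signage = 15; EF_Signage = 15+2 = 17
ES_Security plan = max(EF_Stage build=14, EF_Marketing push=26, EF_Ticketing=11, EF_Rehearsal=10, EF_Signage=17) = 26; EF_Security plan = 26+4 = 30
Expected project duration μ = 30 days. Critical path: Catering order → Marketing push → Security plan.

Variance along critical path = 2.778 + 9.000 + 0.444 = 12.222; σ = √12.222 = 3.496 days.
Z = (32 − 30) / 3.496 = 0.572
P(T ≤ 32) = Φ(0.572) ≈ 0.716

0.716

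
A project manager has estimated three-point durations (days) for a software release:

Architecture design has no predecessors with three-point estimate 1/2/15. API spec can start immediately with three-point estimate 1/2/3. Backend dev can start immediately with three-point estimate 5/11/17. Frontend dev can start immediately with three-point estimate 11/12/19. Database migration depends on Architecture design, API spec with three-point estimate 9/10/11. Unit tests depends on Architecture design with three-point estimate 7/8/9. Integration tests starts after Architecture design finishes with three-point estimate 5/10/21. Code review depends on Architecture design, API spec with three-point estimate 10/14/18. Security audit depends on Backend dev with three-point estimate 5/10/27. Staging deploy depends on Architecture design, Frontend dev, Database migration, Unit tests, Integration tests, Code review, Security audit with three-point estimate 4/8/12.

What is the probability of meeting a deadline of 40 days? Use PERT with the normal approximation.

te_Architecture design = (1 + 4·2 + 15)/6 = 24/6 = 4; σ²_Architecture design = ((15−1)/6)² = 5.444
te_API spec = (1 + 4·2 + 3)/6 = 12/6 = 2; σ²_API spec = ((3−1)/6)² = 0.111
te_Backend dev = (5 + 4·11 + 17)/6 = 66/6 = 11; σ²_Backend dev = ((17−5)/6)² = 4.000
te_Frontend dev = (11 + 4·12 + 19)/6 = 78/6 = 13; σ²_Frontend dev = ((19−11)/6)² = 1.778
te_Database migration = (9 + 4·10 + 11)/6 = 60/6 = 10; σ²_Database migration = ((11−9)/6)² = 0.111
te_Unit tests = (7 + 4·8 + 9)/6 = 48/6 = 8; σ²_Unit tests = ((9−7)/6)² = 0.111
te_Integration tests = (5 + 4·10 + 21)/6 = 66/6 = 11; σ²_Integration tests = ((21−5)/6)² = 7.111
te_Code review = (10 + 4·14 + 18)/6 = 84/6 = 14; σ²_Code review = ((18−10)/6)² = 1.778
te_Security audit = (5 + 4·10 + 27)/6 = 72/6 = 12; σ²_Security audit = ((27−5)/6)² = 13.444
te_Staging deploy = (4 + 4·8 + 12)/6 = 48/6 = 8; σ²_Staging deploy = ((12−4)/6)² = 1.778

Forward pass:
ES_Architecture design = 0; EF_Architecture design = 4
ES_API spec = 0; EF_API spec = 2
ES_Backend dev = 0; EF_Backend dev = 11
ES_Frontend dev = 0; EF_Frontend dev = 13
ES_Database migration = max(EF_Architecture design=4, EF_API spec=2) = 4; EF_Database migration = 4+10 = 14
ES_Unit tests = 4; EF_Unit tests = 4+8 = 12
ES_Integration tests = 4; EF_Integration tests = 4+11 = 15
ES_Code review = max(EF_Architecture design=4, EF_API spec=2) = 4; EF_Code review = 4+14 = 18
ES_Security audit = 11; EF_Security audit = 11+12 = 23
ES_Staging deploy = max(EF_Architecture design=4, EF_Frontend dev=13, EF_Database migration=14, EF_Unit tests=12, EF_Integration tests=15, EF_Code review=18, EF_Security audit=23) = 23; EF_Staging deploy = 23+8 = 31
Expected project duration μ = 31 days. Critical path: Backend dev → Security audit → Staging deploy.

Variance along critical path = 4.000 + 13.444 + 1.778 = 19.222; σ = √19.222 = 4.384 days.
Z = (40 − 31) / 4.384 = 2.053
P(T ≤ 40) = Φ(2.053) ≈ 0.980

0.980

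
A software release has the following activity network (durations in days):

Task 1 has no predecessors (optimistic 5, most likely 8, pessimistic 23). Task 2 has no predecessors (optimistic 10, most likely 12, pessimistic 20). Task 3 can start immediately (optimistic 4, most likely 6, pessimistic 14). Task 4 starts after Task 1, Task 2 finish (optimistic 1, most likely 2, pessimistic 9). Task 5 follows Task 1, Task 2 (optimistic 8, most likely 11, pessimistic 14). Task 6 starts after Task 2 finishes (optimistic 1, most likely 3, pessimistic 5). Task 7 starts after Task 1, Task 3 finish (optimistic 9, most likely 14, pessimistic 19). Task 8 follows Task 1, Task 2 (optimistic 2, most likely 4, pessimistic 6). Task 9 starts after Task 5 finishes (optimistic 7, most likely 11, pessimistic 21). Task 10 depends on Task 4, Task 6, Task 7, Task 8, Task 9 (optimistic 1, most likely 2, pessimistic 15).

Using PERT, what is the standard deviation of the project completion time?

3.83 days

te_Task 1 = (5 + 4·8 + 23)/6 = 60/6 = 10; σ²_Task 1 = ((23−5)/6)² = 9.000
te_Task 2 = (10 + 4·12 + 20)/6 = 78/6 = 13; σ²_Task 2 = ((20−10)/6)² = 2.778
te_Task 3 = (4 + 4·6 + 14)/6 = 42/6 = 7; σ²_Task 3 = ((14−4)/6)² = 2.778
te_Task 4 = (1 + 4·2 + 9)/6 = 18/6 = 3; σ²_Task 4 = ((9−1)/6)² = 1.778
te_Task 5 = (8 + 4·11 + 14)/6 = 66/6 = 11; σ²_Task 5 = ((14−8)/6)² = 1.000
te_Task 6 = (1 + 4·3 + 5)/6 = 18/6 = 3; σ²_Task 6 = ((5−1)/6)² = 0.444
te_Task 7 = (9 + 4·14 + 19)/6 = 84/6 = 14; σ²_Task 7 = ((19−9)/6)² = 2.778
te_Task 8 = (2 + 4·4 + 6)/6 = 24/6 = 4; σ²_Task 8 = ((6−2)/6)² = 0.444
te_Task 9 = (7 + 4·11 + 21)/6 = 72/6 = 12; σ²_Task 9 = ((21−7)/6)² = 5.444
te_Task 10 = (1 + 4·2 + 15)/6 = 24/6 = 4; σ²_Task 10 = ((15−1)/6)² = 5.444

Forward pass:
ES_Task 1 = 0; EF_Task 1 = 10
ES_Task 2 = 0; EF_Task 2 = 13
ES_Task 3 = 0; EF_Task 3 = 7
ES_Task 4 = max(EF_Task 1=10, EF_Task 2=13) = 13; EF_Task 4 = 13+3 = 16
ES_Task 5 = max(EF_Task 1=10, EF_Task 2=13) = 13; EF_Task 5 = 13+11 = 24
ES_Task 6 = 13; EF_Task 6 = 13+3 = 16
ES_Task 7 = max(EF_Task 1=10, EF_Task 3=7) = 10; EF_Task 7 = 10+14 = 24
ES_Task 8 = max(EF_Task 1=10, EF_Task 2=13) = 13; EF_Task 8 = 13+4 = 17
ES_Task 9 = 24; EF_Task 9 = 24+12 = 36
ES_Task 10 = max(EF_Task 4=16, EF_Task 6=16, EF_Task 7=24, EF_Task 8=17, EF_Task 9=36) = 36; EF_Task 10 = 36+4 = 40
Expected project duration μ = 40 days. Critical path: Task 2 → Task 5 → Task 9 → Task 10.

Variance along critical path = 2.778 + 1.000 + 5.444 + 5.444 = 14.667
σ = √14.667 = 3.830 days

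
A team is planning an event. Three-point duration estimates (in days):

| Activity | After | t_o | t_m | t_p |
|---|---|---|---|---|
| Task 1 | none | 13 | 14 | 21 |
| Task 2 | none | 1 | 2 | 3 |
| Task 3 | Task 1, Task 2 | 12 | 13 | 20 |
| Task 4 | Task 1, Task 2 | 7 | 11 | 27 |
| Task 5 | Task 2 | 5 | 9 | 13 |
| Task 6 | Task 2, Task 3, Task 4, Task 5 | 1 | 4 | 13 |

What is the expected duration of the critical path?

34 days

te_Task 1 = (13 + 4·14 + 21)/6 = 90/6 = 15
te_Task 2 = (1 + 4·2 + 3)/6 = 12/6 = 2
te_Task 3 = (12 + 4·13 + 20)/6 = 84/6 = 14
te_Task 4 = (7 + 4·11 + 27)/6 = 78/6 = 13
te_Task 5 = (5 + 4·9 + 13)/6 = 54/6 = 9
te_Task 6 = (1 + 4·4 + 13)/6 = 30/6 = 5

Forward pass:
ES_Task 1 = 0; EF_Task 1 = 15
ES_Task 2 = 0; EF_Task 2 = 2
ES_Task 3 = max(EF_Task 1=15, EF_Task 2=2) = 15; EF_Task 3 = 15+14 = 29
ES_Task 4 = max(EF_Task 1=15, EF_Task 2=2) = 15; EF_Task 4 = 15+13 = 28
ES_Task 5 = 2; EF_Task 5 = 2+9 = 11
ES_Task 6 = max(EF_Task 2=2, EF_Task 3=29, EF_Task 4=28, EF_Task 5=11) = 29; EF_Task 6 = 29+5 = 34
Expected project duration μ = 34 days. Critical path: Task 1 → Task 3 → Task 6.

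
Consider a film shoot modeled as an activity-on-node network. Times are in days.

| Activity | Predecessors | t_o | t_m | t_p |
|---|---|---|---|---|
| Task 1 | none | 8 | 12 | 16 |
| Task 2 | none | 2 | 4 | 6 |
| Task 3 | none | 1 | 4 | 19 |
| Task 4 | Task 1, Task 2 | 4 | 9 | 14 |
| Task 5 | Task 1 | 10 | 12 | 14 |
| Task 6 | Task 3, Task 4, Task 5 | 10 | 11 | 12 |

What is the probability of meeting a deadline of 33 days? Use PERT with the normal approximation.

te_Task 1 = (8 + 4·12 + 16)/6 = 72/6 = 12; σ²_Task 1 = ((16−8)/6)² = 1.778
te_Task 2 = (2 + 4·4 + 6)/6 = 24/6 = 4; σ²_Task 2 = ((6−2)/6)² = 0.444
te_Task 3 = (1 + 4·4 + 19)/6 = 36/6 = 6; σ²_Task 3 = ((19−1)/6)² = 9.000
te_Task 4 = (4 + 4·9 + 14)/6 = 54/6 = 9; σ²_Task 4 = ((14−4)/6)² = 2.778
te_Task 5 = (10 + 4·12 + 14)/6 = 72/6 = 12; σ²_Task 5 = ((14−10)/6)² = 0.444
te_Task 6 = (10 + 4·11 + 12)/6 = 66/6 = 11; σ²_Task 6 = ((12−10)/6)² = 0.111

Forward pass:
ES_Task 1 = 0; EF_Task 1 = 12
ES_Task 2 = 0; EF_Task 2 = 4
ES_Task 3 = 0; EF_Task 3 = 6
ES_Task 4 = max(EF_Task 1=12, EF_Task 2=4) = 12; EF_Task 4 = 12+9 = 21
ES_Task 5 = 12; EF_Task 5 = 12+12 = 24
ES_Task 6 = max(EF_Task 3=6, EF_Task 4=21, EF_Task 5=24) = 24; EF_Task 6 = 24+11 = 35
Expected project duration μ = 35 days. Critical path: Task 1 → Task 5 → Task 6.

Variance along critical path = 1.778 + 0.444 + 0.111 = 2.333; σ = √2.333 = 1.528 days.
Z = (33 − 35) / 1.528 = -1.309
P(T ≤ 33) = Φ(-1.309) ≈ 0.095

0.095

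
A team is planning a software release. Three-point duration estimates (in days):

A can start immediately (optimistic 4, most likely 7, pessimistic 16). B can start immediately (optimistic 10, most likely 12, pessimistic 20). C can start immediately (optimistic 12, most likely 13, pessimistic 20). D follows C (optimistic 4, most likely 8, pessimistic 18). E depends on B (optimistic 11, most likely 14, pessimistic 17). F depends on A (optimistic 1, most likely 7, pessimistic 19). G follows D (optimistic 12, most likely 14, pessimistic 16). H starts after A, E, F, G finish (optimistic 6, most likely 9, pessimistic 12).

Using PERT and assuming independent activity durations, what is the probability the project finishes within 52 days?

0.979

te_A = (4 + 4·7 + 16)/6 = 48/6 = 8; σ²_A = ((16−4)/6)² = 4.000
te_B = (10 + 4·12 + 20)/6 = 78/6 = 13; σ²_B = ((20−10)/6)² = 2.778
te_C = (12 + 4·13 + 20)/6 = 84/6 = 14; σ²_C = ((20−12)/6)² = 1.778
te_D = (4 + 4·8 + 18)/6 = 54/6 = 9; σ²_D = ((18−4)/6)² = 5.444
te_E = (11 + 4·14 + 17)/6 = 84/6 = 14; σ²_E = ((17−11)/6)² = 1.000
te_F = (1 + 4·7 + 19)/6 = 48/6 = 8; σ²_F = ((19−1)/6)² = 9.000
te_G = (12 + 4·14 + 16)/6 = 84/6 = 14; σ²_G = ((16−12)/6)² = 0.444
te_H = (6 + 4·9 + 12)/6 = 54/6 = 9; σ²_H = ((12−6)/6)² = 1.000

Forward pass:
ES_A = 0; EF_A = 8
ES_B = 0; EF_B = 13
ES_C = 0; EF_C = 14
ES_D = 14; EF_D = 14+9 = 23
ES_E = 13; EF_E = 13+14 = 27
ES_F = 8; EF_F = 8+8 = 16
ES_G = 23; EF_G = 23+14 = 37
ES_H = max(EF_A=8, EF_E=27, EF_F=16, EF_G=37) = 37; EF_H = 37+9 = 46
Expected project duration μ = 46 days. Critical path: C → D → G → H.

Variance along critical path = 1.778 + 5.444 + 0.444 + 1.000 = 8.667; σ = √8.667 = 2.944 days.
Z = (52 − 46) / 2.944 = 2.038
P(T ≤ 52) = Φ(2.038) ≈ 0.979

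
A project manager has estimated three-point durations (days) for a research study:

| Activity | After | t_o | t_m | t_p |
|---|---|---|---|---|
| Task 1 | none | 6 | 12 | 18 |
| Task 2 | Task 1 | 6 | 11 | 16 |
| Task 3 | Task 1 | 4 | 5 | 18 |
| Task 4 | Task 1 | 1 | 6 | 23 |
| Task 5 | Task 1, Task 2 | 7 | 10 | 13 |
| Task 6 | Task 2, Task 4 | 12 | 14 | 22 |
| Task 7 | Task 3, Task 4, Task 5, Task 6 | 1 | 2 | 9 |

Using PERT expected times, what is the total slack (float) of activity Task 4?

te_Task 1 = (6 + 4·12 + 18)/6 = 72/6 = 12
te_Task 2 = (6 + 4·11 + 16)/6 = 66/6 = 11
te_Task 3 = (4 + 4·5 + 18)/6 = 42/6 = 7
te_Task 4 = (1 + 4·6 + 23)/6 = 48/6 = 8
te_Task 5 = (7 + 4·10 + 13)/6 = 60/6 = 10
te_Task 6 = (12 + 4·14 + 22)/6 = 90/6 = 15
te_Task 7 = (1 + 4·2 + 9)/6 = 18/6 = 3

Forward pass:
ES_Task 1 = 0; EF_Task 1 = 12
ES_Task 2 = 12; EF_Task 2 = 12+11 = 23
ES_Task 3 = 12; EF_Task 3 = 12+7 = 19
ES_Task 4 = 12; EF_Task 4 = 12+8 = 20
ES_Task 5 = max(EF_Task 1=12, EF_Task 2=23) = 23; EF_Task 5 = 23+10 = 33
ES_Task 6 = max(EF_Task 2=23, EF_Task 4=20) = 23; EF_Task 6 = 23+15 = 38
ES_Task 7 = max(EF_Task 3=19, EF_Task 4=20, EF_Task 5=33, EF_Task 6=38) = 38; EF_Task 7 = 38+3 = 41
Expected project duration μ = 41 days. Critical path: Task 1 → Task 2 → Task 6 → Task 7.

Backward pass:
LF_Task 7 = 41; LS_Task 7 = 41−3 = 38
LF_Task 6 = LS_Task 7 = 38; LS_Task 6 = 38−15 = 23
LF_Task 5 = LS_Task 7 = 38; LS_Task 5 = 38−10 = 28
LF_Task 4 = min(LS_Task 6=23, LS_Task 7=38) = 23; LS_Task 4 = 23−8 = 15
LF_Task 3 = LS_Task 7 = 38; LS_Task 3 = 38−7 = 31
LF_Task 2 = min(LS_Task 5=28, LS_Task 6=23) = 23; LS_Task 2 = 23−11 = 12
LF_Task 1 = min(LS_Task 2=12, LS_Task 3=31, LS_Task 4=15, LS_Task 5=28) = 12; LS_Task 1 = 12−12 = 0
Slack_Task 4 = LS_Task 4 − ES_Task 4 = 15 − 12 = 3

3 days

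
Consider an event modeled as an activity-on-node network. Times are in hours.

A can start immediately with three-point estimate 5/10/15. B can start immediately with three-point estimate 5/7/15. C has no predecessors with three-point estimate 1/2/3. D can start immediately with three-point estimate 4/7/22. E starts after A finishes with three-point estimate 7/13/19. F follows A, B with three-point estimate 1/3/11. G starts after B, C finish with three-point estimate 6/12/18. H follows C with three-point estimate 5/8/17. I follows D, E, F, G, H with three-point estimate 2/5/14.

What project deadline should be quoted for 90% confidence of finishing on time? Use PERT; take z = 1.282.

33.2 hours

te_A = (5 + 4·10 + 15)/6 = 60/6 = 10; σ²_A = ((15−5)/6)² = 2.778
te_B = (5 + 4·7 + 15)/6 = 48/6 = 8; σ²_B = ((15−5)/6)² = 2.778
te_C = (1 + 4·2 + 3)/6 = 12/6 = 2; σ²_C = ((3−1)/6)² = 0.111
te_D = (4 + 4·7 + 22)/6 = 54/6 = 9; σ²_D = ((22−4)/6)² = 9.000
te_E = (7 + 4·13 + 19)/6 = 78/6 = 13; σ²_E = ((19−7)/6)² = 4.000
te_F = (1 + 4·3 + 11)/6 = 24/6 = 4; σ²_F = ((11−1)/6)² = 2.778
te_G = (6 + 4·12 + 18)/6 = 72/6 = 12; σ²_G = ((18−6)/6)² = 4.000
te_H = (5 + 4·8 + 17)/6 = 54/6 = 9; σ²_H = ((17−5)/6)² = 4.000
te_I = (2 + 4·5 + 14)/6 = 36/6 = 6; σ²_I = ((14−2)/6)² = 4.000

Forward pass:
ES_A = 0; EF_A = 10
ES_B = 0; EF_B = 8
ES_C = 0; EF_C = 2
ES_D = 0; EF_D = 9
ES_E = 10; EF_E = 10+13 = 23
ES_F = max(EF_A=10, EF_B=8) = 10; EF_F = 10+4 = 14
ES_G = max(EF_B=8, EF_C=2) = 8; EF_G = 8+12 = 20
ES_H = 2; EF_H = 2+9 = 11
ES_I = max(EF_D=9, EF_E=23, EF_F=14, EF_G=20, EF_H=11) = 23; EF_I = 23+6 = 29
Expected project duration μ = 29 hours. Critical path: A → E → I.

Variance along critical path = 2.778 + 4.000 + 4.000 = 10.778; σ = 3.283 hours.
D = μ + z·σ = 29 + 1.282·3.283 = 33.2 hours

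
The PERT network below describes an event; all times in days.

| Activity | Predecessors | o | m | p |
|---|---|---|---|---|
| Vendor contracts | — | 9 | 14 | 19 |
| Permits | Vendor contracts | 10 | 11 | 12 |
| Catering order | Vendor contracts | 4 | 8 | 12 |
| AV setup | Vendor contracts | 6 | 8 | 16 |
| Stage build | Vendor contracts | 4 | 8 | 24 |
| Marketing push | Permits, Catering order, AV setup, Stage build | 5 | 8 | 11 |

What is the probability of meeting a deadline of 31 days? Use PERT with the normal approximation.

te_Vendor contracts = (9 + 4·14 + 19)/6 = 84/6 = 14; σ²_Vendor contracts = ((19−9)/6)² = 2.778
te_Permits = (10 + 4·11 + 12)/6 = 66/6 = 11; σ²_Permits = ((12−10)/6)² = 0.111
te_Catering order = (4 + 4·8 + 12)/6 = 48/6 = 8; σ²_Catering order = ((12−4)/6)² = 1.778
te_AV setup = (6 + 4·8 + 16)/6 = 54/6 = 9; σ²_AV setup = ((16−6)/6)² = 2.778
te_Stage build = (4 + 4·8 + 24)/6 = 60/6 = 10; σ²_Stage build = ((24−4)/6)² = 11.111
te_Marketing push = (5 + 4·8 + 11)/6 = 48/6 = 8; σ²_Marketing push = ((11−5)/6)² = 1.000

Forward pass:
ES_Vendor contracts = 0; EF_Vendor contracts = 14
ES_Permits = 14; EF_Permits = 14+11 = 25
ES_Catering order = 14; EF_Catering order = 14+8 = 22
ES_AV setup = 14; EF_AV setup = 14+9 = 23
ES_Stage build = 14; EF_Stage build = 14+10 = 24
ES_Marketing push = max(EF_Permits=25, EF_Catering order=22, EF_AV setup=23, EF_Stage build=24) = 25; EF_Marketing push = 25+8 = 33
Expected project duration μ = 33 days. Critical path: Vendor contracts → Permits → Marketing push.

Variance along critical path = 2.778 + 0.111 + 1.000 = 3.889; σ = √3.889 = 1.972 days.
Z = (31 − 33) / 1.972 = -1.014
P(T ≤ 31) = Φ(-1.014) ≈ 0.155

0.155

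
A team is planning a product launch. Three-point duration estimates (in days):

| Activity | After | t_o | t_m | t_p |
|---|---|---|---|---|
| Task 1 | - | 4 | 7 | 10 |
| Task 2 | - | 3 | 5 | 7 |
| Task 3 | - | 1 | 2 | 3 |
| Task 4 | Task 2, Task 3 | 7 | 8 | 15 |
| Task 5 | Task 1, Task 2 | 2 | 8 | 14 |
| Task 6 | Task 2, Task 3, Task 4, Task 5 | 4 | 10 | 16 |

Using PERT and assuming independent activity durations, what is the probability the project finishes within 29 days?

te_Task 1 = (4 + 4·7 + 10)/6 = 42/6 = 7; σ²_Task 1 = ((10−4)/6)² = 1.000
te_Task 2 = (3 + 4·5 + 7)/6 = 30/6 = 5; σ²_Task 2 = ((7−3)/6)² = 0.444
te_Task 3 = (1 + 4·2 + 3)/6 = 12/6 = 2; σ²_Task 3 = ((3−1)/6)² = 0.111
te_Task 4 = (7 + 4·8 + 15)/6 = 54/6 = 9; σ²_Task 4 = ((15−7)/6)² = 1.778
te_Task 5 = (2 + 4·8 + 14)/6 = 48/6 = 8; σ²_Task 5 = ((14−2)/6)² = 4.000
te_Task 6 = (4 + 4·10 + 16)/6 = 60/6 = 10; σ²_Task 6 = ((16−4)/6)² = 4.000

Forward pass:
ES_Task 1 = 0; EF_Task 1 = 7
ES_Task 2 = 0; EF_Task 2 = 5
ES_Task 3 = 0; EF_Task 3 = 2
ES_Task 4 = max(EF_Task 2=5, EF_Task 3=2) = 5; EF_Task 4 = 5+9 = 14
ES_Task 5 = max(EF_Task 1=7, EF_Task 2=5) = 7; EF_Task 5 = 7+8 = 15
ES_Task 6 = max(EF_Task 2=5, EF_Task 3=2, EF_Task 4=14, EF_Task 5=15) = 15; EF_Task 6 = 15+10 = 25
Expected project duration μ = 25 days. Critical path: Task 1 → Task 5 → Task 6.

Variance along critical path = 1.000 + 4.000 + 4.000 = 9.000; σ = √9.000 = 3.000 days.
Z = (29 − 25) / 3.000 = 1.333
P(T ≤ 29) = Φ(1.333) ≈ 0.909

0.909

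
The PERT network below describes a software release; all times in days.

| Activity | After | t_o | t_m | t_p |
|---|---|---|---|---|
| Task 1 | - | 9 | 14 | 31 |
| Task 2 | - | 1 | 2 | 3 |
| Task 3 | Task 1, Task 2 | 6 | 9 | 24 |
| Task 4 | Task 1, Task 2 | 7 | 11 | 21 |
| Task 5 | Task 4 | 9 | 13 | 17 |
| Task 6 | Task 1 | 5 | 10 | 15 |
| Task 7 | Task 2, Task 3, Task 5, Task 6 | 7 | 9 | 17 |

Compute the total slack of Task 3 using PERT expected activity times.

te_Task 1 = (9 + 4·14 + 31)/6 = 96/6 = 16
te_Task 2 = (1 + 4·2 + 3)/6 = 12/6 = 2
te_Task 3 = (6 + 4·9 + 24)/6 = 66/6 = 11
te_Task 4 = (7 + 4·11 + 21)/6 = 72/6 = 12
te_Task 5 = (9 + 4·13 + 17)/6 = 78/6 = 13
te_Task 6 = (5 + 4·10 + 15)/6 = 60/6 = 10
te_Task 7 = (7 + 4·9 + 17)/6 = 60/6 = 10

Forward pass:
ES_Task 1 = 0; EF_Task 1 = 16
ES_Task 2 = 0; EF_Task 2 = 2
ES_Task 3 = max(EF_Task 1=16, EF_Task 2=2) = 16; EF_Task 3 = 16+11 = 27
ES_Task 4 = max(EF_Task 1=16, EF_Task 2=2) = 16; EF_Task 4 = 16+12 = 28
ES_Task 5 = 28; EF_Task 5 = 28+13 = 41
ES_Task 6 = 16; EF_Task 6 = 16+10 = 26
ES_Task 7 = max(EF_Task 2=2, EF_Task 3=27, EF_Task 5=41, EF_Task 6=26) = 41; EF_Task 7 = 41+10 = 51
Expected project duration μ = 51 days. Critical path: Task 1 → Task 4 → Task 5 → Task 7.

Backward pass:
LF_Task 7 = 51; LS_Task 7 = 51−10 = 41
LF_Task 6 = LS_Task 7 = 41; LS_Task 6 = 41−10 = 31
LF_Task 5 = LS_Task 7 = 41; LS_Task 5 = 41−13 = 28
LF_Task 4 = LS_Task 5 = 28; LS_Task 4 = 28−12 = 16
LF_Task 3 = LS_Task 7 = 41; LS_Task 3 = 41−11 = 30
LF_Task 2 = min(LS_Task 3=30, LS_Task 4=16, LS_Task 7=41) = 16; LS_Task 2 = 16−2 = 14
LF_Task 1 = min(LS_Task 3=30, LS_Task 4=16, LS_Task 6=31) = 16; LS_Task 1 = 16−16 = 0
Slack_Task 3 = LS_Task 3 − ES_Task 3 = 30 − 16 = 14

14 days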